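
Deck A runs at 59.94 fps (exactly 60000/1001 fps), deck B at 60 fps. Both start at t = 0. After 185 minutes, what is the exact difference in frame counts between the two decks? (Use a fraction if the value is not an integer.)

185 min = 11100 s.
A emits 60000/1001 × 11100 = 666000000/1001 frames; B emits 60 × 11100 = 666000.
Difference = 666000/1001 frames (≈ 665.3347); B is ahead of A.

666000/1001 frames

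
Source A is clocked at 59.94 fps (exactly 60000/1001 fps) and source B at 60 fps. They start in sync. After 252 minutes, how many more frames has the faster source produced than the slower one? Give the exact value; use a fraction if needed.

252 min = 15120 s.
A emits 60000/1001 × 15120 = 129600000/143 frames; B emits 60 × 15120 = 907200.
Difference = 129600/143 frames (≈ 906.2937); B is ahead of A.

129600/143 frames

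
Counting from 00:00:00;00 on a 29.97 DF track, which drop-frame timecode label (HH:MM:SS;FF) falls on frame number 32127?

Ten DF minutes hold 17982 frames, so frame 32127 lies in block 1 (frames 17982–35963) with 14145 frames into that block.
The block's first minute is 1800 frames and the rest 1798 each; 14145 frames reaches minute 7, so 1 × 18 + 7 × 2 = 32 labels have been skipped so far.
Adding those back, label number 32127 + 32 = 32159 at 30 labels/s is 1071 s + 29 f = 0 h 17 min 51 s frame 29, i.e. 00:17:51;29.

00:17:51;29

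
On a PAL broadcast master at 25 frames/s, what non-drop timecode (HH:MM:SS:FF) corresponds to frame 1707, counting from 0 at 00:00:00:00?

1707 ÷ 25 = 68 full seconds, remainder 7 frames.
68 s = 0 h 1 min 8 s.
Timecode: 00:01:08:07.

00:01:08:07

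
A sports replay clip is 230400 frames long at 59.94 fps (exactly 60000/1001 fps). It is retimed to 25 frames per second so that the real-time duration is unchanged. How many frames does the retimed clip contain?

Target frames = source frames × (target rate / source rate) = 230400 × (25)/(60000/1001) = 230400 × 1001/2400 = 96096.

96096 frames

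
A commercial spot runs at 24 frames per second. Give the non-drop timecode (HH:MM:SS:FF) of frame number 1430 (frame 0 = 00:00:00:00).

00:00:59:14

1430 ÷ 24 = 59 full seconds, remainder 14 frames.
59 s = 0 h 0 min 59 s.
Timecode: 00:00:59:14.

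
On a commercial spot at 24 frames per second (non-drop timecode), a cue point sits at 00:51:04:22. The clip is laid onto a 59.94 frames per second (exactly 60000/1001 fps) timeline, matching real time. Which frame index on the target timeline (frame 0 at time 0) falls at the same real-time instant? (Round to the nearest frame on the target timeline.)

Source frame index: (0×3600 + 51×60 + 4) × 24 + 22 = 73558.
Real time: 73558 / (24) = 36779/12 s.
Target frame: (36779/12) × (60000/1001) = 183895000/1001 ≈ 183711.289 → 183711.

frame 183711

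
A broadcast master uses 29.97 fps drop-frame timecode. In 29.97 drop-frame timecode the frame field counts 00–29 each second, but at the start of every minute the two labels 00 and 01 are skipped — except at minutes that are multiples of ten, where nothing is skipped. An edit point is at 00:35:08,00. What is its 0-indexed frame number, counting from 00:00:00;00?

63176

Complete 10-minute blocks: 3, each 17982 frames → 53946.
Remaining 5 whole minutes in the current block: 1800 + 4 × 1798 = 8992 frames.
Within the current minute: 8 × 30 + 0 − 2 = 238 (labels ;00/;01 skipped at this minute). Total = 53946 + 8992 + 238 = 63176.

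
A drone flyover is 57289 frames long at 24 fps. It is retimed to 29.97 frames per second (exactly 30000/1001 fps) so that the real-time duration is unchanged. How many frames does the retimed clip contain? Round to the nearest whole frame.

71540 frames

Frames at target rate = 57289 × (30000/1001) / (24) = 71611250/1001 ≈ 71539.710.
Nearest whole frame: 71540.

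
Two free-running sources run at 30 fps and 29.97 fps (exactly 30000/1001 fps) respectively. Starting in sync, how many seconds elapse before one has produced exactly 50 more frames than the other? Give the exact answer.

5005/3 seconds

The gap grows by |30000/1001 − 30| = 30/1001 frames per second.
Time for a 50-frame gap: 50 ÷ (30/1001) = 5005/3 s.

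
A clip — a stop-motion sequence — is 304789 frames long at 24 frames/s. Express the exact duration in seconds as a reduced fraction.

Running time = 304789 ÷ (24) = 304789 × 1/24 = 304789/24 s.

304789/24 seconds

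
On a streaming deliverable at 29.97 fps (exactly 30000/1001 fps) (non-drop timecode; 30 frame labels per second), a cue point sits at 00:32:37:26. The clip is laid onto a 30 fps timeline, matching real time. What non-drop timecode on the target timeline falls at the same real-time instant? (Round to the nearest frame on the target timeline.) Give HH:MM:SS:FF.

00:32:39:25

Source frame index: (0×3600 + 32×60 + 37) × 30 + 26 = 58736.
Real time: 58736 / (30000/1001) = 3674671/1875 s.
Target frame: (3674671/1875) × (30) = 7349342/125 ≈ 58794.736 → 58795.
At 30 labels/s: frame 58795 → 00:32:39:25.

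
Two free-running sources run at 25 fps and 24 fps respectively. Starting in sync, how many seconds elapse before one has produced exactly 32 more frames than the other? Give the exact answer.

32 seconds

The gap grows by |24 − 25| = 1 frame per second.
Time for a 32-frame gap: 32 ÷ (1) = 32 s.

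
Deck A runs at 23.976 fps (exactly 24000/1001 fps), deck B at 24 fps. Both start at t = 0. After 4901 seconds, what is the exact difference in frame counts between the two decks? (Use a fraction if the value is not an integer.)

9048/77 frames

A emits 24000/1001 × 4901 = 9048000/77 frames; B emits 24 × 4901 = 117624.
Difference = 9048/77 frames (≈ 117.5065); B is ahead of A.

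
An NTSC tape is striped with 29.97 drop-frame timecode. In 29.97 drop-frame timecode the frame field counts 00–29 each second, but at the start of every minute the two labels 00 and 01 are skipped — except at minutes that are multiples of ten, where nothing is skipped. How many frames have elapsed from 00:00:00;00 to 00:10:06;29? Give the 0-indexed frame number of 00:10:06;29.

As if non-drop at 30 labels/s: (0 × 3600 + 10 × 60 + 6) × 30 + 29 = 18209.
Minute boundaries passed: 10; those not divisible by 10: 10 − 1 = 9; dropped labels = 2 × 9 = 18.
Actual frame index = 18209 − 18 = 18191.

18191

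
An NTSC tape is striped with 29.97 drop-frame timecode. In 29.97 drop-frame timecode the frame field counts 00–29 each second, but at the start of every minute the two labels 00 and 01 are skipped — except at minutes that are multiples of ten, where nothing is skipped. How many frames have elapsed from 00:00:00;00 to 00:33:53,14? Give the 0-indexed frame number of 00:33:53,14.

60944

As if non-drop at 30 labels/s: (0 × 3600 + 33 × 60 + 53) × 30 + 14 = 61004.
Minute boundaries passed: 33; those not divisible by 10: 33 − 3 = 30; dropped labels = 2 × 30 = 60.
Actual frame index = 61004 − 60 = 60944.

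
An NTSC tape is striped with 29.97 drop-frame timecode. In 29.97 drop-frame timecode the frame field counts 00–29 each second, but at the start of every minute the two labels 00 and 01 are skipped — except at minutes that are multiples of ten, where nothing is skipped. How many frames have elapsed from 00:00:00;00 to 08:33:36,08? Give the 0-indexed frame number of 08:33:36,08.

As if non-drop at 30 labels/s: (8 × 3600 + 33 × 60 + 36) × 30 + 8 = 924488.
Minute boundaries passed: 513; those not divisible by 10: 513 − 51 = 462; dropped labels = 2 × 462 = 924.
Actual frame index = 924488 − 924 = 923564.

923564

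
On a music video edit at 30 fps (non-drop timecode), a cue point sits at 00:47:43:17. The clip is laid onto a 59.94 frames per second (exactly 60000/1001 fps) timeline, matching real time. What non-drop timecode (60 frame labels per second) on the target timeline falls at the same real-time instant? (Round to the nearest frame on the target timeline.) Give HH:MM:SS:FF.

00:47:40:42

Source frame index: (0×3600 + 47×60 + 43) × 30 + 17 = 85907.
Real time: 85907 / (30) = 85907/30 s.
Target frame: (85907/30) × (60000/1001) = 171814000/1001 ≈ 171642.358 → 171642.
At 60 labels/s: frame 171642 → 00:47:40:42.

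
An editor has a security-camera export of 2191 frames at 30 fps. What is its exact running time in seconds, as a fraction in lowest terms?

Running time = 2191 ÷ (30) = 2191 × 1/30 = 2191/30 s.

2191/30 seconds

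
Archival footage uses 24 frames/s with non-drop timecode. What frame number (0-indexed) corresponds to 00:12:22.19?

Total seconds to the label: (0 × 3600 + 12 × 60 + 22) = 742.
Frame index = 742 × 24 + 19 = 17827.

17827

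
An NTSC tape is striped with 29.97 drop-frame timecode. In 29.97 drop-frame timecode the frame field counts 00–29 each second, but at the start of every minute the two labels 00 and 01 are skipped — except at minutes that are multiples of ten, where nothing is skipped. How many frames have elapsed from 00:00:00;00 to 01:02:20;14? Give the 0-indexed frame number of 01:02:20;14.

112102

As if non-drop at 30 labels/s: (1 × 3600 + 2 × 60 + 20) × 30 + 14 = 112214.
Minute boundaries passed: 62; those not divisible by 10: 62 − 6 = 56; dropped labels = 2 × 56 = 112.
Actual frame index = 112214 − 112 = 112102.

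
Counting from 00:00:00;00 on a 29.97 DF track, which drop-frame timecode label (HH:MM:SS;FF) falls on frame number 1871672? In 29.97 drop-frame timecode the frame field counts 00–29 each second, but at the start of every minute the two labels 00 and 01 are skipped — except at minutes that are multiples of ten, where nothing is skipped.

17:20:51;14

Each 10-minute DF block holds 10 × 60 × 30 − 9 × 2 = 17982 frames. 1871672 ÷ 17982 → 104 full blocks, remainder 1544.
Within the partial block the first minute is 1800 frames and each further minute 1798, so 0 further minute boundaries passed. Total skipped labels = 18 × 104 + 2 × 0 = 1872.
Non-drop label index = 1871672 + 1872 = 1873544; at 30 labels/s that is 17:20:51:14, i.e. DF 17:20:51;14.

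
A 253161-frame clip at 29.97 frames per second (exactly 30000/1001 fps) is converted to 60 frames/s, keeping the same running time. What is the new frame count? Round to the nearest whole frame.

Frames at target rate = 253161 × (60) / (30000/1001) = 253414161/500 ≈ 506828.322.
Nearest whole frame: 506828.

506828 frames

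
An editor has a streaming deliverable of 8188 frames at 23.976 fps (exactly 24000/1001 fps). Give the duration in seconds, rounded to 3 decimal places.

341.508 seconds

Running time = 8188 × 1001/24000 = 2049047/6000 s ≈ 341.508 s.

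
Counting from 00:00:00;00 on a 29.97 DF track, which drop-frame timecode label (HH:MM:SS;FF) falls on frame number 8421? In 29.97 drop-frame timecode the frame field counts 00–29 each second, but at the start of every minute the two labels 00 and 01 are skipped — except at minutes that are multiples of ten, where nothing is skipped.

00:04:40;29

Each 10-minute DF block holds 10 × 60 × 30 − 9 × 2 = 17982 frames. 8421 ÷ 17982 → 0 full blocks, remainder 8421.
Within the partial block the first minute is 1800 frames and each further minute 1798, so 4 further minute boundaries passed. Total skipped labels = 18 × 0 + 2 × 4 = 8.
Non-drop label index = 8421 + 8 = 8429; at 30 labels/s that is 00:04:40:29, i.e. DF 00:04:40;29.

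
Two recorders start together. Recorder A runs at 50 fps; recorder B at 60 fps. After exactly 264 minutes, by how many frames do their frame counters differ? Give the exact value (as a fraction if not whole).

264 min = 15840 s.
A emits 50 × 15840 = 792000 frames; B emits 60 × 15840 = 950400.
Difference = 158400 frames; B is ahead of A.

158400 frames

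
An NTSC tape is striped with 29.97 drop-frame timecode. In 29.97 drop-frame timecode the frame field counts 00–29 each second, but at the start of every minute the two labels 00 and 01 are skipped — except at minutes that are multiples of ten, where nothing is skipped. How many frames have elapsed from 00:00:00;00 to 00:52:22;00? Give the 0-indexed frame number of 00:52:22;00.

As if non-drop at 30 labels/s: (0 × 3600 + 52 × 60 + 22) × 30 + 0 = 94260.
Minute boundaries passed: 52; those not divisible by 10: 52 − 5 = 47; dropped labels = 2 × 47 = 94.
Actual frame index = 94260 − 94 = 94166.

94166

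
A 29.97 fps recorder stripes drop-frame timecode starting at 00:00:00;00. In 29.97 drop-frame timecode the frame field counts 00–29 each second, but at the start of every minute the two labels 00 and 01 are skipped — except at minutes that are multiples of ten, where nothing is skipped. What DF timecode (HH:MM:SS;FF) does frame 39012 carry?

Ten DF minutes hold 17982 frames, so frame 39012 lies in block 2 (frames 35964–53945) with 3048 frames into that block.
The block's first minute is 1800 frames and the rest 1798 each; 3048 frames reaches minute 1, so 2 × 18 + 1 × 2 = 38 labels have been skipped so far.
Adding those back, label number 39012 + 38 = 39050 at 30 labels/s is 1301 s + 20 f = 0 h 21 min 41 s frame 20, i.e. 00:21:41;20.

00:21:41;20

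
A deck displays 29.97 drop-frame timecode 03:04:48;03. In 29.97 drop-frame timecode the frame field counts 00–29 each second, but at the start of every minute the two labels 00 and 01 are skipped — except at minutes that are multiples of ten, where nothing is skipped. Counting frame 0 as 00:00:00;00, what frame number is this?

332311

As if non-drop at 30 labels/s: (3 × 3600 + 4 × 60 + 48) × 30 + 3 = 332643.
Minute boundaries passed: 184; those not divisible by 10: 184 − 18 = 166; dropped labels = 2 × 166 = 332.
Actual frame index = 332643 − 332 = 332311.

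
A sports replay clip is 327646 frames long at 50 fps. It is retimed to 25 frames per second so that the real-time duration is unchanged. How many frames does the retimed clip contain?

163823 frames

Target frames = source frames × (target rate / source rate) = 327646 × (25)/(50) = 327646 × 1/2 = 163823.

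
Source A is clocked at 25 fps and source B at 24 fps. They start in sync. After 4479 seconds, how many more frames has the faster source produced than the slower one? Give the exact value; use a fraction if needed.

4479 frames

A emits 25 × 4479 = 111975 frames; B emits 24 × 4479 = 107496.
Difference = 4479 frames; B is behind A.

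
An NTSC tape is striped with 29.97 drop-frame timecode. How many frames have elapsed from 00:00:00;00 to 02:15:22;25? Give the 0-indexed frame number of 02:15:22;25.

243441

Complete 10-minute blocks: 13, each 17982 frames → 233766.
Remaining 5 whole minutes in the current block: 1800 + 4 × 1798 = 8992 frames.
Within the current minute: 22 × 30 + 25 − 2 = 683 (labels ;00/;01 skipped at this minute). Total = 233766 + 8992 + 683 = 243441.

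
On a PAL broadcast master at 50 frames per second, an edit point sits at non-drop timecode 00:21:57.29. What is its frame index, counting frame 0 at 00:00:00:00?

65879

Total seconds to the label: (0 × 3600 + 21 × 60 + 57) = 1317.
Frame index = 1317 × 50 + 29 = 65879.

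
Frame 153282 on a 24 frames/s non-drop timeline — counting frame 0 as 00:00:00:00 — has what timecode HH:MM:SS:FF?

153282 ÷ 24 = 6386 full seconds, remainder 18 frames.
6386 s = 1 h 46 min 26 s.
Timecode: 01:46:26:18.

01:46:26:18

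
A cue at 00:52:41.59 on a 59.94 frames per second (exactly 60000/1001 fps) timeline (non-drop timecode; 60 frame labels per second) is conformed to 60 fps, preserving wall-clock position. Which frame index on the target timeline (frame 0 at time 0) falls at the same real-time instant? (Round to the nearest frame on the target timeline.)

frame 189909

Source frame index: (0×3600 + 52×60 + 41) × 60 + 59 = 189719.
Real time: 189719 / (60000/1001) = 189908719/60000 s.
Target frame: (189908719/60000) × (60) = 189908719/1000 ≈ 189908.719 → 189909.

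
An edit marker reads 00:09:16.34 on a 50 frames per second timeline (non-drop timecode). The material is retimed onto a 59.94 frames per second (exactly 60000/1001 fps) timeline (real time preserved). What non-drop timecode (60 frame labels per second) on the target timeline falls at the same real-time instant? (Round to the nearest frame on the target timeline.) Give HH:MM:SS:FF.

Source frame index: (0×3600 + 9×60 + 16) × 50 + 34 = 27834.
Real time: 27834 / (50) = 13917/25 s.
Target frame: (13917/25) × (60000/1001) = 33400800/1001 ≈ 33367.433 → 33367.
At 60 labels/s: frame 33367 → 00:09:16:07.

00:09:16:07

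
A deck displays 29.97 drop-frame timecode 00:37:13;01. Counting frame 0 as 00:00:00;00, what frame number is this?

Complete 10-minute blocks: 3, each 17982 frames → 53946.
Remaining 7 whole minutes in the current block: 1800 + 6 × 1798 = 12588 frames.
Within the current minute: 13 × 30 + 1 − 2 = 389 (labels ;00/;01 skipped at this minute). Total = 53946 + 12588 + 389 = 66923.

66923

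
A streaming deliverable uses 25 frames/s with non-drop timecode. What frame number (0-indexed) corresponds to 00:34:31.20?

Total seconds to the label: (0 × 3600 + 34 × 60 + 31) = 2071.
Frame index = 2071 × 25 + 20 = 51795.

51795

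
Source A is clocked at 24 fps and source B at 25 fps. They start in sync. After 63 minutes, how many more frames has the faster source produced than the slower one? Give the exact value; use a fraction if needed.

63 min = 3780 s.
A emits 24 × 3780 = 90720 frames; B emits 25 × 3780 = 94500.
Difference = 3780 frames; B is ahead of A.

3780 frames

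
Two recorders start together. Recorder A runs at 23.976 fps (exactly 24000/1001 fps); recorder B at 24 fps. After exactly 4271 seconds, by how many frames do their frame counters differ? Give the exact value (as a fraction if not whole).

102504/1001 frames

A emits 24000/1001 × 4271 = 102504000/1001 frames; B emits 24 × 4271 = 102504.
Difference = 102504/1001 frames (≈ 102.4016); B is ahead of A.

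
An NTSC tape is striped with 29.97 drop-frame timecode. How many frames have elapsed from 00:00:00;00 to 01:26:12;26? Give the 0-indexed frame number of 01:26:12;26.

Complete 10-minute blocks: 8, each 17982 frames → 143856.
Remaining 6 whole minutes in the current block: 1800 + 5 × 1798 = 10790 frames.
Within the current minute: 12 × 30 + 26 − 2 = 384 (labels ;00/;01 skipped at this minute). Total = 143856 + 10790 + 384 = 155030.

155030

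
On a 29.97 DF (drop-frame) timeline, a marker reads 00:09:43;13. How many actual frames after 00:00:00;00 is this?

As if non-drop at 30 labels/s: (0 × 3600 + 9 × 60 + 43) × 30 + 13 = 17503.
Minute boundaries passed: 9; those not divisible by 10: 9 − 0 = 9; dropped labels = 2 × 9 = 18.
Actual frame index = 17503 − 18 = 17485.

17485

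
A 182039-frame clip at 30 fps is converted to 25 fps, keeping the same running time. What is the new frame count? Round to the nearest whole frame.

151699 frames

Frames at target rate = 182039 × (25) / (30) = 910195/6 ≈ 151699.167.
Nearest whole frame: 151699.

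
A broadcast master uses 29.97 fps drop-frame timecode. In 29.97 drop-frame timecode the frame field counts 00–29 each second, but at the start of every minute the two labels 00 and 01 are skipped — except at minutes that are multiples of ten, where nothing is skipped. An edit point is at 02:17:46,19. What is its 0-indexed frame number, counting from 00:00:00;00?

247751

As if non-drop at 30 labels/s: (2 × 3600 + 17 × 60 + 46) × 30 + 19 = 247999.
Minute boundaries passed: 137; those not divisible by 10: 137 − 13 = 124; dropped labels = 2 × 124 = 248.
Actual frame index = 247999 − 248 = 247751.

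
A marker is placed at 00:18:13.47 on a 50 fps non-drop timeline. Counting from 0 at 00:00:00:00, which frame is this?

Total seconds to the label: (0 × 3600 + 18 × 60 + 13) = 1093.
Frame index = 1093 × 50 + 47 = 54697.

frame 54697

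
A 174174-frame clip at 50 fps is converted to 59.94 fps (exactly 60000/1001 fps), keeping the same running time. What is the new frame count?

Target frames = source frames × (target rate / source rate) = 174174 × (60000/1001)/(50) = 174174 × 1200/1001 = 208800.

208800 frames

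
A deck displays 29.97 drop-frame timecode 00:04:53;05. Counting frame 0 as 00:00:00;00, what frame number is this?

Complete 10-minute blocks: 0, each 17982 frames → 0.
Remaining 4 whole minutes in the current block: 1800 + 3 × 1798 = 7194 frames.
Within the current minute: 53 × 30 + 5 − 2 = 1593 (labels ;00/;01 skipped at this minute). Total = 0 + 7194 + 1593 = 8787.

8787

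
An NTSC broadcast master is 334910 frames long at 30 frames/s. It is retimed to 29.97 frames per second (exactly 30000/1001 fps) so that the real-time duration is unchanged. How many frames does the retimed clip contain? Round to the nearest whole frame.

334575 frames

Frames at target rate = 334910 × (30000/1001) / (30) = 334910000/1001 ≈ 334575.425.
Nearest whole frame: 334575.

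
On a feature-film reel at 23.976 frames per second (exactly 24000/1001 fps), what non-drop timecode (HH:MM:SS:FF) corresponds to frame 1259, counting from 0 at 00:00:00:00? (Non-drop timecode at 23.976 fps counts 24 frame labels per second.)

1259 ÷ 24 = 52 full seconds, remainder 11 frames.
52 s = 0 h 0 min 52 s.
Timecode: 00:00:52:11.

00:00:52:11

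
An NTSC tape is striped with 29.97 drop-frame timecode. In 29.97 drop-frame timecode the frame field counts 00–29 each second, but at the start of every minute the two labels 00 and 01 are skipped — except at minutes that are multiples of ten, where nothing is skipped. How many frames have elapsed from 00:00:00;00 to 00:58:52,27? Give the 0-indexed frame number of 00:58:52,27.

As if non-drop at 30 labels/s: (0 × 3600 + 58 × 60 + 52) × 30 + 27 = 105987.
Minute boundaries passed: 58; those not divisible by 10: 58 − 5 = 53; dropped labels = 2 × 53 = 106.
Actual frame index = 105987 − 106 = 105881.

105881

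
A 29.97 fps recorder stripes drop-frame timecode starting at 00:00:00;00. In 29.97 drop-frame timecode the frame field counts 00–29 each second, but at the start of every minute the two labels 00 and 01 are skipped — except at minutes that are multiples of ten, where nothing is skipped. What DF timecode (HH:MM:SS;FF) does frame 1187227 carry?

Each 10-minute DF block holds 10 × 60 × 30 − 9 × 2 = 17982 frames. 1187227 ÷ 17982 → 66 full blocks, remainder 415.
Within the partial block the first minute is 1800 frames and each further minute 1798, so 0 further minute boundaries passed. Total skipped labels = 18 × 66 + 2 × 0 = 1188.
Non-drop label index = 1187227 + 1188 = 1188415; at 30 labels/s that is 11:00:13:25, i.e. DF 11:00:13;25.

11:00:13;25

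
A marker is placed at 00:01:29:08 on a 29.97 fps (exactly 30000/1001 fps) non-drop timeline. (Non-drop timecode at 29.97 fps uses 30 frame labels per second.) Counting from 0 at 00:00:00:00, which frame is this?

Total seconds to the label: (0 × 3600 + 1 × 60 + 29) = 89.
Frame index = 89 × 30 + 8 = 2678.

2678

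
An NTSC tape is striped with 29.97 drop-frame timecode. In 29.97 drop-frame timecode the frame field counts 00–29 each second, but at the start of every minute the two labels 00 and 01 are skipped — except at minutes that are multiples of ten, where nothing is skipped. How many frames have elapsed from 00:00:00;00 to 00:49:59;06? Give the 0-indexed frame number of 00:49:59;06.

As if non-drop at 30 labels/s: (0 × 3600 + 49 × 60 + 59) × 30 + 6 = 89976.
Minute boundaries passed: 49; those not divisible by 10: 49 − 4 = 45; dropped labels = 2 × 45 = 90.
Actual frame index = 89976 − 90 = 89886.

89886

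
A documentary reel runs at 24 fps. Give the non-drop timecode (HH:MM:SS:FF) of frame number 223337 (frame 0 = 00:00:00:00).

223337 ÷ 24 = 9305 full seconds, remainder 17 frames.
9305 s = 2 h 35 min 5 s.
Timecode: 02:35:05:17.

02:35:05:17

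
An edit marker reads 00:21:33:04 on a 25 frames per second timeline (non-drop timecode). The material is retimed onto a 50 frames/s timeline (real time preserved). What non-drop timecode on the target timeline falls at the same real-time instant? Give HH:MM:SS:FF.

00:21:33:08

Source frame index: (0×3600 + 21×60 + 33) × 25 + 4 = 32329.
Real time: 32329 / (25) = 32329/25 s.
Target frame: (32329/25) × (50) = 64658.
At 50 labels/s: frame 64658 → 00:21:33:08.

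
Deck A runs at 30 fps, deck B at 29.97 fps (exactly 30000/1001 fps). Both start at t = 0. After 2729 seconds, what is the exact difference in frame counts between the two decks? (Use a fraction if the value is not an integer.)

81870/1001 frames

A emits 30 × 2729 = 81870 frames; B emits 30000/1001 × 2729 = 81870000/1001.
Difference = 81870/1001 frames (≈ 81.7882); B is behind A.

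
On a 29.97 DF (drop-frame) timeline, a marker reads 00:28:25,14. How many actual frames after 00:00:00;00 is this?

51112

Complete 10-minute blocks: 2, each 17982 frames → 35964.
Remaining 8 whole minutes in the current block: 1800 + 7 × 1798 = 14386 frames.
Within the current minute: 25 × 30 + 14 − 2 = 762 (labels ;00/;01 skipped at this minute). Total = 35964 + 14386 + 762 = 51112.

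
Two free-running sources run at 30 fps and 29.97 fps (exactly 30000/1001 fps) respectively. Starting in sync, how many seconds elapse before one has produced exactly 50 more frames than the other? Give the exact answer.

5005/3 seconds

The gap grows by |30000/1001 − 30| = 30/1001 frames per second.
Time for a 50-frame gap: 50 ÷ (30/1001) = 5005/3 s.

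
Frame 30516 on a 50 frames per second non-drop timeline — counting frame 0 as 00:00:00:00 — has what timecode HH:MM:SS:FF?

30516 ÷ 50 = 610 full seconds, remainder 16 frames.
610 s = 0 h 10 min 10 s.
Timecode: 00:10:10:16.

00:10:10:16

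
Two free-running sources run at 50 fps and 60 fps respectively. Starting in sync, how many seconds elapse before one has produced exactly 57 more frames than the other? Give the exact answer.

5.7 seconds

The gap grows by |60 − 50| = 10 frames per second.
Time for a 57-frame gap: 57 ÷ (10) = 5.7 s.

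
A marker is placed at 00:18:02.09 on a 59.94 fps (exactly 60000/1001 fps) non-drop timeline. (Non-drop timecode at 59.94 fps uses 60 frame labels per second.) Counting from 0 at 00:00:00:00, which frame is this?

Total seconds to the label: (0 × 3600 + 18 × 60 + 2) = 1082.
Frame index = 1082 × 60 + 9 = 64929.

64929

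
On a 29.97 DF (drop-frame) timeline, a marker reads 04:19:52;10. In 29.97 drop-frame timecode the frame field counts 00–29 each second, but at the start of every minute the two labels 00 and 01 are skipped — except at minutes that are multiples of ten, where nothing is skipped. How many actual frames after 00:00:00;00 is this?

467302

Complete 10-minute blocks: 25, each 17982 frames → 449550.
Remaining 9 whole minutes in the current block: 1800 + 8 × 1798 = 16184 frames.
Within the current minute: 52 × 30 + 10 − 2 = 1568 (labels ;00/;01 skipped at this minute). Total = 449550 + 16184 + 1568 = 467302.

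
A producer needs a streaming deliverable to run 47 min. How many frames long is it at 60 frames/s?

47 min = 2820 s.
Frames = 2820 × 60 = 169200.

169200 frames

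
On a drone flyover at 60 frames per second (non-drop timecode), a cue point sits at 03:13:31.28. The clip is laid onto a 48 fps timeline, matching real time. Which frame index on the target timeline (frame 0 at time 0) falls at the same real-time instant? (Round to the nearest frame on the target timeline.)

Source frame index: (3×3600 + 13×60 + 31) × 60 + 28 = 696688.
Real time: 696688 / (60) = 174172/15 s.
Target frame: (174172/15) × (48) = 2786752/5 ≈ 557350.400 → 557350.

frame 557350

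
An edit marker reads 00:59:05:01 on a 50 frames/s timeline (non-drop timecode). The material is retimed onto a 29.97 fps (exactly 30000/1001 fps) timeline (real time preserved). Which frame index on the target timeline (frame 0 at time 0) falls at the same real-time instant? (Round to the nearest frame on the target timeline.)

Source frame index: (0×3600 + 59×60 + 5) × 50 + 1 = 177251.
Real time: 177251 / (50) = 177251/50 s.
Target frame: (177251/50) × (30000/1001) = 106350600/1001 ≈ 106244.356 → 106244.

frame 106244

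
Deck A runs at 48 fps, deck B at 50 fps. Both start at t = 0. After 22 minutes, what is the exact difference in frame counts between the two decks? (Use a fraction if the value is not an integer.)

2640 frames

22 min = 1320 s.
A emits 48 × 1320 = 63360 frames; B emits 50 × 1320 = 66000.
Difference = 2640 frames; B is ahead of A.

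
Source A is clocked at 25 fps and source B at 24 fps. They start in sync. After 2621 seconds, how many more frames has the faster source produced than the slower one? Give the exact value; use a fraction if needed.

A emits 25 × 2621 = 65525 frames; B emits 24 × 2621 = 62904.
Difference = 2621 frames; B is behind A.

2621 frames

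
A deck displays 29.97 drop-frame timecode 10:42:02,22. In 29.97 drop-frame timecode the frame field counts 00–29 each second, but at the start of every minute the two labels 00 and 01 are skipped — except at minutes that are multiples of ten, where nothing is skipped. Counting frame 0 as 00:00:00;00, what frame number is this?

1154526

As if non-drop at 30 labels/s: (10 × 3600 + 42 × 60 + 2) × 30 + 22 = 1155682.
Minute boundaries passed: 642; those not divisible by 10: 642 − 64 = 578; dropped labels = 2 × 578 = 1156.
Actual frame index = 1155682 − 1156 = 1154526.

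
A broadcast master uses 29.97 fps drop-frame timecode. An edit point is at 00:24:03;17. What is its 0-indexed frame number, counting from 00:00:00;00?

As if non-drop at 30 labels/s: (0 × 3600 + 24 × 60 + 3) × 30 + 17 = 43307.
Minute boundaries passed: 24; those not divisible by 10: 24 − 2 = 22; dropped labels = 2 × 22 = 44.
Actual frame index = 43307 − 44 = 43263.

43263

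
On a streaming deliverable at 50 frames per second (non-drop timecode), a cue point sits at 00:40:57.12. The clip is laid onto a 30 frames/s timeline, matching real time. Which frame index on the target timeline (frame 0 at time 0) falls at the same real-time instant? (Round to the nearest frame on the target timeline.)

Source frame index: (0×3600 + 40×60 + 57) × 50 + 12 = 122862.
Real time: 122862 / (50) = 61431/25 s.
Target frame: (61431/25) × (30) = 368586/5 ≈ 73717.200 → 73717.

frame 73717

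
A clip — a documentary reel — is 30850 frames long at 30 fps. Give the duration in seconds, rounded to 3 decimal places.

1028.333 seconds

Running time = 30850 × 1/30 = 3085/3 s ≈ 1028.333 s.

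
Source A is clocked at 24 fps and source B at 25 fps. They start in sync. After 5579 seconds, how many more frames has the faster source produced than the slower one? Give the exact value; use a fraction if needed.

A emits 24 × 5579 = 133896 frames; B emits 25 × 5579 = 139475.
Difference = 5579 frames; B is ahead of A.

5579 frames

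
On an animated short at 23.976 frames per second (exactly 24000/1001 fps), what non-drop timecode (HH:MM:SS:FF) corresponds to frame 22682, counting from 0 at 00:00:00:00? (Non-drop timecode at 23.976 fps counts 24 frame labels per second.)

22682 ÷ 24 = 945 full seconds, remainder 2 frames.
945 s = 0 h 15 min 45 s.
Timecode: 00:15:45:02.

00:15:45:02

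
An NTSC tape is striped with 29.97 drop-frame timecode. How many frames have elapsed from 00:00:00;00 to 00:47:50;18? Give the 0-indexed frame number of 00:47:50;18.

Complete 10-minute blocks: 4, each 17982 frames → 71928.
Remaining 7 whole minutes in the current block: 1800 + 6 × 1798 = 12588 frames.
Within the current minute: 50 × 30 + 18 − 2 = 1516 (labels ;00/;01 skipped at this minute). Total = 71928 + 12588 + 1516 = 86032.

86032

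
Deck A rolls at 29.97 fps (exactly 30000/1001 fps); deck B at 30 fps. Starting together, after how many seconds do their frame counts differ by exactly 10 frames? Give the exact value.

1001/3 seconds

The gap grows by |30 − 30000/1001| = 30/1001 frames per second.
Time for a 10-frame gap: 10 ÷ (30/1001) = 1001/3 s.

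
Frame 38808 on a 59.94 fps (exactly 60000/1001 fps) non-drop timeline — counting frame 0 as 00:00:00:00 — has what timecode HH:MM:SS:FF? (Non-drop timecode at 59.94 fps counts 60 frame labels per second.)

00:10:46:48

38808 ÷ 60 = 646 full seconds, remainder 48 frames.
646 s = 0 h 10 min 46 s.
Timecode: 00:10:46:48.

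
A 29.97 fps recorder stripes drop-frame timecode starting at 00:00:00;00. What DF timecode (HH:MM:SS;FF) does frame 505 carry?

00:00:16;25

Ten DF minutes hold 17982 frames, so frame 505 lies in block 0 (frames 0–17981) with 505 frames into that block.
The block's first minute is 1800 frames and the rest 1798 each; 505 frames reaches minute 0, so 0 × 18 + 0 × 2 = 0 labels have been skipped so far.
Adding those back, label number 505 + 0 = 505 at 30 labels/s is 16 s + 25 f = 0 h 0 min 16 s frame 25, i.e. 00:00:16;25.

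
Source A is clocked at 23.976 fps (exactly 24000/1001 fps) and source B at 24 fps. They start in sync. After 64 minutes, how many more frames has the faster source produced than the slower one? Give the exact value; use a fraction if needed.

64 min = 3840 s.
A emits 24000/1001 × 3840 = 92160000/1001 frames; B emits 24 × 3840 = 92160.
Difference = 92160/1001 frames (≈ 92.0679); B is ahead of A.

92160/1001 frames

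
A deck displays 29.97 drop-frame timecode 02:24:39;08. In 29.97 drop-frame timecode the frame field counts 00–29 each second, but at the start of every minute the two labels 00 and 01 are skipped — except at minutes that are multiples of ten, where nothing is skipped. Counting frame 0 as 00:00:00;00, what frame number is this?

Complete 10-minute blocks: 14, each 17982 frames → 251748.
Remaining 4 whole minutes in the current block: 1800 + 3 × 1798 = 7194 frames.
Within the current minute: 39 × 30 + 8 − 2 = 1176 (labels ;00/;01 skipped at this minute). Total = 251748 + 7194 + 1176 = 260118.

260118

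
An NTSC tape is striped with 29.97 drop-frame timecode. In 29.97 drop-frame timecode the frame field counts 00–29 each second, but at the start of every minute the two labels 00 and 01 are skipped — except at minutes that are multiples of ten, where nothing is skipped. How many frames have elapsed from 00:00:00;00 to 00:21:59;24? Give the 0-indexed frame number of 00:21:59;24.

Complete 10-minute blocks: 2, each 17982 frames → 35964.
Remaining 1 whole minute in the current block: 1800 + 0 × 1798 = 1800 frames.
Within the current minute: 59 × 30 + 24 − 2 = 1792 (labels ;00/;01 skipped at this minute). Total = 35964 + 1800 + 1792 = 39556.

39556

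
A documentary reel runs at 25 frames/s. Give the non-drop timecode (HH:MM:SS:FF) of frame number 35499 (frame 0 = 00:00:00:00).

00:23:39:24

35499 ÷ 25 = 1419 full seconds, remainder 24 frames.
1419 s = 0 h 23 min 39 s.
Timecode: 00:23:39:24.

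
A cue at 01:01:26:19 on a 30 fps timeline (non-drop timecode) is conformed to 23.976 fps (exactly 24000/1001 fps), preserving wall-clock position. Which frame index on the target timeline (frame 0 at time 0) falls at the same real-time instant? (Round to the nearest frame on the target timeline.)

frame 88391

Source frame index: (1×3600 + 1×60 + 26) × 30 + 19 = 110599.
Real time: 110599 / (30) = 110599/30 s.
Target frame: (110599/30) × (24000/1001) = 88479200/1001 ≈ 88390.809 → 88391.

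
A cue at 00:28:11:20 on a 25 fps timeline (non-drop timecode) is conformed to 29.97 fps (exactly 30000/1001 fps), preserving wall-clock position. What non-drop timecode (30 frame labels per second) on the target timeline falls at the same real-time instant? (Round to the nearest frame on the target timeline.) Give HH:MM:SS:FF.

00:28:10:03

Source frame index: (0×3600 + 28×60 + 11) × 25 + 20 = 42295.
Real time: 42295 / (25) = 8459/5 s.
Target frame: (8459/5) × (30000/1001) = 4614000/91 ≈ 50703.297 → 50703.
At 30 labels/s: frame 50703 → 00:28:10:03.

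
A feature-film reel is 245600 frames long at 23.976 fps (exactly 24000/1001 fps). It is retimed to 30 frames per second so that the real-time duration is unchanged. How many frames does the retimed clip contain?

307307 frames

Target frames = source frames × (target rate / source rate) = 245600 × (30)/(24000/1001) = 245600 × 1001/800 = 307307.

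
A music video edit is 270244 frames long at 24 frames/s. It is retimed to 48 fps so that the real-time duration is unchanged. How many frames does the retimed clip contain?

Frames at target rate = 270244 × (48) / (24) = 540488.

540488 frames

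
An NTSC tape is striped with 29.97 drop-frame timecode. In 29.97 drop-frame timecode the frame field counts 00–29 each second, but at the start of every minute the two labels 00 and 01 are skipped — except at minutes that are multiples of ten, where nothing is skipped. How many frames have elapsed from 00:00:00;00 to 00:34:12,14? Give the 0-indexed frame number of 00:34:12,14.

61512

Complete 10-minute blocks: 3, each 17982 frames → 53946.
Remaining 4 whole minutes in the current block: 1800 + 3 × 1798 = 7194 frames.
Within the current minute: 12 × 30 + 14 − 2 = 372 (labels ;00/;01 skipped at this minute). Total = 53946 + 7194 + 372 = 61512.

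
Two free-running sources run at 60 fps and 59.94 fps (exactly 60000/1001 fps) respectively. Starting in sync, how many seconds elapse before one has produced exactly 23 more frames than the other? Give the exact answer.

The gap grows by |60000/1001 − 60| = 60/1001 frames per second.
Time for a 23-frame gap: 23 ÷ (60/1001) = 23023/60 s.

23023/60 seconds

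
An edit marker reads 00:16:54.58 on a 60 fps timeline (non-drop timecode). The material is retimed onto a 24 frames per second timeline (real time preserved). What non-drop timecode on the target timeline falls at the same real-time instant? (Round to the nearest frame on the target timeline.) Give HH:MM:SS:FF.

Source frame index: (0×3600 + 16×60 + 54) × 60 + 58 = 60898.
Real time: 60898 / (60) = 30449/30 s.
Target frame: (30449/30) × (24) = 121796/5 ≈ 24359.200 → 24359.
At 24 labels/s: frame 24359 → 00:16:54:23.

00:16:54:23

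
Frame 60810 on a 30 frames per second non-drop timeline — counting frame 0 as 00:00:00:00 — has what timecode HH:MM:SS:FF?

60810 ÷ 30 = 2027 full seconds, remainder 0 frames.
2027 s = 0 h 33 min 47 s.
Timecode: 00:33:47:00.

00:33:47:00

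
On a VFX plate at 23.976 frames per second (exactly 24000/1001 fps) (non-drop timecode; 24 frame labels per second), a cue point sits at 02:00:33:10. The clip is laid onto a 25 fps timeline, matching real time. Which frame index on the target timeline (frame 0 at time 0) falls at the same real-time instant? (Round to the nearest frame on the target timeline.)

Source frame index: (2×3600 + 0×60 + 33) × 24 + 10 = 173602.
Real time: 173602 / (24000/1001) = 86887801/12000 s.
Target frame: (86887801/12000) × (25) = 86887801/480 ≈ 181016.252 → 181016.

frame 181016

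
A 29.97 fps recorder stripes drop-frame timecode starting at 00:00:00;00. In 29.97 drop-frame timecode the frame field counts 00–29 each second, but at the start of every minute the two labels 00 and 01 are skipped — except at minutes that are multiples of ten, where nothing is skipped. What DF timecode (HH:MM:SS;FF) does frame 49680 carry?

00:27:37;20

Each 10-minute DF block holds 10 × 60 × 30 − 9 × 2 = 17982 frames. 49680 ÷ 17982 → 2 full blocks, remainder 13716.
Within the partial block the first minute is 1800 frames and each further minute 1798, so 7 further minute boundaries passed. Total skipped labels = 18 × 2 + 2 × 7 = 50.
Non-drop label index = 49680 + 50 = 49730; at 30 labels/s that is 00:27:37:20, i.e. DF 00:27:37;20.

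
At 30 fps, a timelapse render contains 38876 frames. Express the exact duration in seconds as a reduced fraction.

19438/15 seconds

Running time = 38876 ÷ (30) = 38876 × 1/30 = 19438/15 s.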